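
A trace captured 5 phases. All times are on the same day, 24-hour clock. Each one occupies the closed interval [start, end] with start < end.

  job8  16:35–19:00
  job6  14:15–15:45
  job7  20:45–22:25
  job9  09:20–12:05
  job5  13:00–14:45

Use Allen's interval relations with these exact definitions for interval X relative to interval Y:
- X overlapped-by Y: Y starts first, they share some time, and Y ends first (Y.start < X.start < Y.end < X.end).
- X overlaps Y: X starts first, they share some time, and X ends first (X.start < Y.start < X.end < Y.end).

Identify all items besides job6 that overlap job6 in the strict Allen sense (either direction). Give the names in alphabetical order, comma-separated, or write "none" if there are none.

job5

Target job6 = [14:15, 15:45].
job5 [13:00, 14:45] → overlaps → yes.
job7 [20:45, 22:25] → after → no.
job8 [16:35, 19:00] → after → no.
job9 [09:20, 12:05] → before → no.
Result: job5.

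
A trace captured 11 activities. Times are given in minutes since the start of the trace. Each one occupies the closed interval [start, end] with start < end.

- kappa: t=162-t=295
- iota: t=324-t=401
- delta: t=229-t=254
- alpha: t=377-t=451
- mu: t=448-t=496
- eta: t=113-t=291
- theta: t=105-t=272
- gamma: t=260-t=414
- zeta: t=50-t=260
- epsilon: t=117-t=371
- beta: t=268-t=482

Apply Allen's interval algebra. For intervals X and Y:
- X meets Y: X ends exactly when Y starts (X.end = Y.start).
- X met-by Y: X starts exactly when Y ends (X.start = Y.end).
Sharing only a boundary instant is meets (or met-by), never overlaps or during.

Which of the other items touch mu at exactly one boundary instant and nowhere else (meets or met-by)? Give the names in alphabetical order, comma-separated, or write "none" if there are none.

none

Target mu = [t=448, t=496].
alpha [t=377, t=451] → overlaps → no.
beta [t=268, t=482] → overlaps → no.
delta [t=229, t=254] → before → no.
epsilon [t=117, t=371] → before → no.
eta [t=113, t=291] → before → no.
gamma [t=260, t=414] → before → no.
iota [t=324, t=401] → before → no.
kappa [t=162, t=295] → before → no.
theta [t=105, t=272] → before → no.
zeta [t=50, t=260] → before → no.
Result: none.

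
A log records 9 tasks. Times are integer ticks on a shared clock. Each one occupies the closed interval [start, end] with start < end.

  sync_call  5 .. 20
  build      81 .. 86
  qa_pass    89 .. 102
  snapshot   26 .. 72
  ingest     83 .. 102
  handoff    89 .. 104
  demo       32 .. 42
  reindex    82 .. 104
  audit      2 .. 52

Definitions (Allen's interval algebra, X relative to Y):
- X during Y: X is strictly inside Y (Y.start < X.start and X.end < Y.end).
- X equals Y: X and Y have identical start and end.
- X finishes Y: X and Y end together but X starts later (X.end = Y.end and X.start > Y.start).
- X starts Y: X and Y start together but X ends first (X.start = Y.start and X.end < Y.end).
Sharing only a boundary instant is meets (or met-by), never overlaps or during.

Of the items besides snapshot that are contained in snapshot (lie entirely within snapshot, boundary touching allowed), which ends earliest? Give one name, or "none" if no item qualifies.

demo

Target snapshot = [26, 72].
audit [2, 52] → overlaps → excluded.
build [81, 86] → after → excluded.
demo [32, 42] → during → candidate.
handoff [89, 104] → after → excluded.
ingest [83, 102] → after → excluded.
qa_pass [89, 102] → after → excluded.
reindex [82, 104] → after → excluded.
sync_call [5, 20] → before → excluded.
Among candidates, earliest end is 42 → demo.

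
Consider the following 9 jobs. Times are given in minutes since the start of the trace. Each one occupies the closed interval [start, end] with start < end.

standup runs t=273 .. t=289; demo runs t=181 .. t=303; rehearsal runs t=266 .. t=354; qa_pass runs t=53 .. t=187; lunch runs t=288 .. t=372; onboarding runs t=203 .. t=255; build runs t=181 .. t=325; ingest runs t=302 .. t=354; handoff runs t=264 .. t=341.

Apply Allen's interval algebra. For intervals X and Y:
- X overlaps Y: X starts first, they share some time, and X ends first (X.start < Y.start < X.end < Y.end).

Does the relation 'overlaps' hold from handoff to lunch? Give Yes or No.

Yes

handoff = [t=264, t=341], lunch = [t=288, t=372].
Actual relation of handoff to lunch: overlaps.
Asked whether 'overlaps' holds → Yes.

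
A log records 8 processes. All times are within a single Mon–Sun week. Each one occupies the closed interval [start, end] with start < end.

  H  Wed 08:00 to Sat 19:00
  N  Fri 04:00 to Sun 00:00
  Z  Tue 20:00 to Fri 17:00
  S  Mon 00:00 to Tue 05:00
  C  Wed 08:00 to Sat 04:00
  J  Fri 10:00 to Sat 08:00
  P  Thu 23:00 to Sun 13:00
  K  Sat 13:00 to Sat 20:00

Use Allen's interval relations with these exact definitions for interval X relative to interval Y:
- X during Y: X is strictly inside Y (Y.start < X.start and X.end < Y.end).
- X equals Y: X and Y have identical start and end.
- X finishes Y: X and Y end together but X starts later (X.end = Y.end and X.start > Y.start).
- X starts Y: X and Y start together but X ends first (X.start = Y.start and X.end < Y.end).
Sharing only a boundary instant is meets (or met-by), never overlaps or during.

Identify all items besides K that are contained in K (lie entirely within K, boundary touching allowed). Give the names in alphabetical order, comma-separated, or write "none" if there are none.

Target K = [Sat 13:00, Sat 20:00].
C [Wed 08:00, Sat 04:00] → before → no.
H [Wed 08:00, Sat 19:00] → overlaps → no.
J [Fri 10:00, Sat 08:00] → before → no.
N [Fri 04:00, Sun 00:00] → contains → no.
P [Thu 23:00, Sun 13:00] → contains → no.
S [Mon 00:00, Tue 05:00] → before → no.
Z [Tue 20:00, Fri 17:00] → before → no.
Result: none.

none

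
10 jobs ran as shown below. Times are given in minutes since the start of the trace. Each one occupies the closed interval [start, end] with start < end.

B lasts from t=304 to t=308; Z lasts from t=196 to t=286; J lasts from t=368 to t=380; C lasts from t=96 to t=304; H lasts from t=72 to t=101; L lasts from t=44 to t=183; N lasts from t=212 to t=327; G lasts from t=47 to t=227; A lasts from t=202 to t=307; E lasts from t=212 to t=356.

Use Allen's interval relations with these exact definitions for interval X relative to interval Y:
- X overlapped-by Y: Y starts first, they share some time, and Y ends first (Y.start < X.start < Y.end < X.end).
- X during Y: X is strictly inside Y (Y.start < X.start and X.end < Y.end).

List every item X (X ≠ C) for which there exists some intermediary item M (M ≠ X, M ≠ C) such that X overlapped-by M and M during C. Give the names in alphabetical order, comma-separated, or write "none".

Target C = [t=96, t=304].
Intermediaries M with M during C: Z.
Via Z — items with X overlapped-by Z: A, E, N.
Union: A, E, N.

A, E, N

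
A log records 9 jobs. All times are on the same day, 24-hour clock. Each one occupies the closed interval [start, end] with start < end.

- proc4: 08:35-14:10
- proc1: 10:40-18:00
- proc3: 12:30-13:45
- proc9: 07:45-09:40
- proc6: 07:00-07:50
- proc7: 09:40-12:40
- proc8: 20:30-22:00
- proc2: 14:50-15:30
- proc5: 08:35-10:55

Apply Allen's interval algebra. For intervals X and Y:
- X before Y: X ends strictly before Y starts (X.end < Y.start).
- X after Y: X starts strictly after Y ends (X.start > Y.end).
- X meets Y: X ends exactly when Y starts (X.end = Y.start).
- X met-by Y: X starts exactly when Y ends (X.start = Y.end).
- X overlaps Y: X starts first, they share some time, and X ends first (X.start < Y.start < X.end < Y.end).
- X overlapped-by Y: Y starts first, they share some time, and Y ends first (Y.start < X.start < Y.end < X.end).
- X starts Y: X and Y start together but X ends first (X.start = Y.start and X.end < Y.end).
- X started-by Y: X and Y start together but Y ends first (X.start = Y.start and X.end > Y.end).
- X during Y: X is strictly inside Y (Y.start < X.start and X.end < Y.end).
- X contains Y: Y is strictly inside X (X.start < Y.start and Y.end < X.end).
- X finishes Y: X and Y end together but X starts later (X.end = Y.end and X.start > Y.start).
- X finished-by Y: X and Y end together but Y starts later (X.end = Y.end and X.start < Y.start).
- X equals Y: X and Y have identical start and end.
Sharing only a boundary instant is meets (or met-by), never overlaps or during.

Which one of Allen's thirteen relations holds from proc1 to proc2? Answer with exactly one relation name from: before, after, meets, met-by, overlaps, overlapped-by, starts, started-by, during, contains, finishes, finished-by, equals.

contains

proc1 = [10:40, 18:00]; proc2 = [14:50, 15:30].
Compare endpoints: proc1.start < proc2.start, proc1.start < proc2.end, proc1.end > proc2.start, proc1.end > proc2.end.
That pattern is 'contains'.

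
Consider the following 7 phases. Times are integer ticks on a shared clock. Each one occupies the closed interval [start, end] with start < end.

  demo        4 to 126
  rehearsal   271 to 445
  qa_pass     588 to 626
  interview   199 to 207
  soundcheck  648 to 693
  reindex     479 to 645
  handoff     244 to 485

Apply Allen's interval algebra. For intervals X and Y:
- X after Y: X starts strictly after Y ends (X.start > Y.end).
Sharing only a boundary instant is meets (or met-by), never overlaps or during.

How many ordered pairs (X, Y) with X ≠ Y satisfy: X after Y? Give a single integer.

18

Checking all 42 ordered pairs for relation 'after'; matching pairs in alphabetical order:
(handoff, demo): handoff after demo ✓
(handoff, interview): handoff after interview ✓
(interview, demo): interview after demo ✓
(qa_pass, demo): qa_pass after demo ✓
(qa_pass, handoff): qa_pass after handoff ✓
(qa_pass, interview): qa_pass after interview ✓
(qa_pass, rehearsal): qa_pass after rehearsal ✓
(rehearsal, demo): rehearsal after demo ✓
(rehearsal, interview): rehearsal after interview ✓
(reindex, demo): reindex after demo ✓
(reindex, interview): reindex after interview ✓
(reindex, rehearsal): reindex after rehearsal ✓
(soundcheck, demo): soundcheck after demo ✓
(soundcheck, handoff): soundcheck after handoff ✓
(soundcheck, interview): soundcheck after interview ✓
(soundcheck, qa_pass): soundcheck after qa_pass ✓
(soundcheck, rehearsal): soundcheck after rehearsal ✓
(soundcheck, reindex): soundcheck after reindex ✓
Count: 18.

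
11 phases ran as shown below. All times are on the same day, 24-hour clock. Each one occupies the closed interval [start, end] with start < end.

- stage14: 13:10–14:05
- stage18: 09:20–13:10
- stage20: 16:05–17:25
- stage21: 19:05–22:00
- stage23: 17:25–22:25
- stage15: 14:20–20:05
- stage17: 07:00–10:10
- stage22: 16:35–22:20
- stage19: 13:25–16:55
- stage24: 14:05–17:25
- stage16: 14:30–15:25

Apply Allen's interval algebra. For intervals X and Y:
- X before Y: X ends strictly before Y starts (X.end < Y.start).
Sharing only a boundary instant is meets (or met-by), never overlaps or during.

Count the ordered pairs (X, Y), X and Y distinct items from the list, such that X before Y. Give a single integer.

31

Checking all 110 ordered pairs for relation 'before'; matching pairs in alphabetical order:
(stage14, stage15): stage14 before stage15 ✓
(stage14, stage16): stage14 before stage16 ✓
(stage14, stage20): stage14 before stage20 ✓
(stage14, stage21): stage14 before stage21 ✓
(stage14, stage22): stage14 before stage22 ✓
(stage14, stage23): stage14 before stage23 ✓
(stage16, stage20): stage16 before stage20 ✓
(stage16, stage21): stage16 before stage21 ✓
(stage16, stage22): stage16 before stage22 ✓
(stage16, stage23): stage16 before stage23 ✓
(stage17, stage14): stage17 before stage14 ✓
(stage17, stage15): stage17 before stage15 ✓
(stage17, stage16): stage17 before stage16 ✓
(stage17, stage19): stage17 before stage19 ✓
(stage17, stage20): stage17 before stage20 ✓
(stage17, stage21): stage17 before stage21 ✓
(stage17, stage22): stage17 before stage22 ✓
(stage17, stage23): stage17 before stage23 ✓
(stage17, stage24): stage17 before stage24 ✓
(stage18, stage15): stage18 before stage15 ✓
(stage18, stage16): stage18 before stage16 ✓
(stage18, stage19): stage18 before stage19 ✓
(stage18, stage20): stage18 before stage20 ✓
(stage18, stage21): stage18 before stage21 ✓
... plus 7 further pairs not listed.
Count: 31.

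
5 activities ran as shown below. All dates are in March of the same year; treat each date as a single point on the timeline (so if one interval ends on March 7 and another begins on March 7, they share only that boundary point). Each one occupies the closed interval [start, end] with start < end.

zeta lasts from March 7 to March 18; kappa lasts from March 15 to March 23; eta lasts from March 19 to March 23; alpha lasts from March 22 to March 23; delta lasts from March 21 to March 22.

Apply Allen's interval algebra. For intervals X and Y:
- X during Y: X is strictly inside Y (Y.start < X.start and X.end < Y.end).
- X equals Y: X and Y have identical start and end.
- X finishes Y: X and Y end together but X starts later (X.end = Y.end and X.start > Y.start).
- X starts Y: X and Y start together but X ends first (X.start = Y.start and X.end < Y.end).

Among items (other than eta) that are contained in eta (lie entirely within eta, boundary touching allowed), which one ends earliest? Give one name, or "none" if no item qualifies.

delta

Target eta = [March 19, March 23].
alpha [March 22, March 23] → finishes → candidate.
delta [March 21, March 22] → during → candidate.
kappa [March 15, March 23] → finished-by → excluded.
zeta [March 7, March 18] → before → excluded.
Among candidates, earliest end is March 22 → delta.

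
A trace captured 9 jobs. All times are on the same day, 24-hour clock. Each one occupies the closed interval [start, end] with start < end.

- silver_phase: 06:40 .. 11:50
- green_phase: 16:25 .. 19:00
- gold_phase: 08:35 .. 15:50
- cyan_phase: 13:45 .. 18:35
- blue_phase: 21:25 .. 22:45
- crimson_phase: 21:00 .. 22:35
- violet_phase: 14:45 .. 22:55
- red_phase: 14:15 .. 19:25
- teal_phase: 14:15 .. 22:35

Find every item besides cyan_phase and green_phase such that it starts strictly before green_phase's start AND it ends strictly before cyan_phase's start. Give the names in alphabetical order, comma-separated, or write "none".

silver_phase

Conditions: its start is strictly before green_phase's start (X.start < 16:25) AND its end is strictly before cyan_phase's start (X.end < 13:45).
blue_phase: start 21:25 < 16:25? ✗; end 22:45 < 13:45? ✗ → no.
crimson_phase: start 21:00 < 16:25? ✗; end 22:35 < 13:45? ✗ → no.
gold_phase: start 08:35 < 16:25? ✓; end 15:50 < 13:45? ✗ → no.
red_phase: start 14:15 < 16:25? ✓; end 19:25 < 13:45? ✗ → no.
silver_phase: start 06:40 < 16:25? ✓; end 11:50 < 13:45? ✓ → yes.
teal_phase: start 14:15 < 16:25? ✓; end 22:35 < 13:45? ✗ → no.
violet_phase: start 14:45 < 16:25? ✓; end 22:55 < 13:45? ✗ → no.
Result: silver_phase.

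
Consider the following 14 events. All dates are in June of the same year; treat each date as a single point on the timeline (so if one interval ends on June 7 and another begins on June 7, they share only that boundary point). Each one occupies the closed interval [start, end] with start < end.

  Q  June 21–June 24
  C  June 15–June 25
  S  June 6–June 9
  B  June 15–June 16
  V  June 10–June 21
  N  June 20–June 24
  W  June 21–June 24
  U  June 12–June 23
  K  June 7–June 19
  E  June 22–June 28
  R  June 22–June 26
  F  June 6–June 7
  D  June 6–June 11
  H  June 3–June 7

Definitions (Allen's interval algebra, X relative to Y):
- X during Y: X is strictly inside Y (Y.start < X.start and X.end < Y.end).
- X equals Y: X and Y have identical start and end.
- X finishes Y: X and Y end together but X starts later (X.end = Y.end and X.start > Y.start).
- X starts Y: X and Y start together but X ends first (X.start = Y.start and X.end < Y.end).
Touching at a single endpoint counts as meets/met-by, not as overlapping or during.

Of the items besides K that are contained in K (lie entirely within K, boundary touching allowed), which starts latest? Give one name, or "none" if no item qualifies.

B

Target K = [June 7, June 19].
B [June 15, June 16] → during → candidate.
C [June 15, June 25] → overlapped-by → excluded.
D [June 6, June 11] → overlaps → excluded.
E [June 22, June 28] → after → excluded.
F [June 6, June 7] → meets → excluded.
H [June 3, June 7] → meets → excluded.
N [June 20, June 24] → after → excluded.
Q [June 21, June 24] → after → excluded.
R [June 22, June 26] → after → excluded.
S [June 6, June 9] → overlaps → excluded.
U [June 12, June 23] → overlapped-by → excluded.
V [June 10, June 21] → overlapped-by → excluded.
W [June 21, June 24] → after → excluded.
Among candidates, latest start is June 15 → B.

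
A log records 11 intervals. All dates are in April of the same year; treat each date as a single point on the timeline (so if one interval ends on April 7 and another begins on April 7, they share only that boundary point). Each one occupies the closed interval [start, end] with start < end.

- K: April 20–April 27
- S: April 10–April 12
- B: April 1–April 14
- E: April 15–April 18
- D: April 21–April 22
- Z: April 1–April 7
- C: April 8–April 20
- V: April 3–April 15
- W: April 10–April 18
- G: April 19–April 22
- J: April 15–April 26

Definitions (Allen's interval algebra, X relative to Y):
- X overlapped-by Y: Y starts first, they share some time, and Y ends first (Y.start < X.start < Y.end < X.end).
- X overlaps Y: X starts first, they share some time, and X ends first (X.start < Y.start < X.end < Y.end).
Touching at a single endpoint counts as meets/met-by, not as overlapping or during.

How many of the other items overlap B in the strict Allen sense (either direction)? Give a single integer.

3

Target B = [April 1, April 14].
C [April 8, April 20] → overlapped-by → counts.
D [April 21, April 22] → after → no.
E [April 15, April 18] → after → no.
G [April 19, April 22] → after → no.
J [April 15, April 26] → after → no.
K [April 20, April 27] → after → no.
S [April 10, April 12] → during → no.
V [April 3, April 15] → overlapped-by → counts.
W [April 10, April 18] → overlapped-by → counts.
Z [April 1, April 7] → starts → no.
Total: 3.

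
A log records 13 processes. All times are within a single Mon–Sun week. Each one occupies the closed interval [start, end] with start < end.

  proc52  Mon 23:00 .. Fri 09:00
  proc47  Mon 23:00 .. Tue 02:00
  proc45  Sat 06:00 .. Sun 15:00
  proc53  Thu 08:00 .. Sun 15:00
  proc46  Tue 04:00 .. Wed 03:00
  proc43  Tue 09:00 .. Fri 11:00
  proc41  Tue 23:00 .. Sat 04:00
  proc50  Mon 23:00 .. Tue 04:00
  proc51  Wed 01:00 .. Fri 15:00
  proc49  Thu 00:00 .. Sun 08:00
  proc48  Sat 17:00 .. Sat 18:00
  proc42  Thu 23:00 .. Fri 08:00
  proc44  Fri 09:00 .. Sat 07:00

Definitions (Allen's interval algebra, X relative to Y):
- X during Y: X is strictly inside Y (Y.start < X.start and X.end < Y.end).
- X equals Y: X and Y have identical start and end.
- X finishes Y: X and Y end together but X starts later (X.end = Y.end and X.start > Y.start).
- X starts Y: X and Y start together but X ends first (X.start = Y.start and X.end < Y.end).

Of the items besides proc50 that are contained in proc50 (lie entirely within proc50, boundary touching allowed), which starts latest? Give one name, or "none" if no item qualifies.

proc47

Target proc50 = [Mon 23:00, Tue 04:00].
proc41 [Tue 23:00, Sat 04:00] → after → excluded.
proc42 [Thu 23:00, Fri 08:00] → after → excluded.
proc43 [Tue 09:00, Fri 11:00] → after → excluded.
proc44 [Fri 09:00, Sat 07:00] → after → excluded.
proc45 [Sat 06:00, Sun 15:00] → after → excluded.
proc46 [Tue 04:00, Wed 03:00] → met-by → excluded.
proc47 [Mon 23:00, Tue 02:00] → starts → candidate.
proc48 [Sat 17:00, Sat 18:00] → after → excluded.
proc49 [Thu 00:00, Sun 08:00] → after → excluded.
proc51 [Wed 01:00, Fri 15:00] → after → excluded.
proc52 [Mon 23:00, Fri 09:00] → started-by → excluded.
proc53 [Thu 08:00, Sun 15:00] → after → excluded.
Among candidates, latest start is Mon 23:00 → proc47.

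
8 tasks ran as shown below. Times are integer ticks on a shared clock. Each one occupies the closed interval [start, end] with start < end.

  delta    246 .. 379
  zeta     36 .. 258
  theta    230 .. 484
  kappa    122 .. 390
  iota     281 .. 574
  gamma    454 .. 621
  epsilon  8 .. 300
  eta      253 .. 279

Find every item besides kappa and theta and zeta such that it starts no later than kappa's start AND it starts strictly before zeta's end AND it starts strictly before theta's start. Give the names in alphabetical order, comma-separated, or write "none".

Conditions: its start is no later than kappa's start (X.start <= 122) AND its start is strictly before zeta's end (X.start < 258) AND its start is strictly before theta's start (X.start < 230).
delta: start 246 <= 122? ✗; start 246 < 258? ✓; start 246 < 230? ✗ → no.
epsilon: start 8 <= 122? ✓; start 8 < 258? ✓; start 8 < 230? ✓ → yes.
eta: start 253 <= 122? ✗; start 253 < 258? ✓; start 253 < 230? ✗ → no.
gamma: start 454 <= 122? ✗; start 454 < 258? ✗; start 454 < 230? ✗ → no.
iota: start 281 <= 122? ✗; start 281 < 258? ✗; start 281 < 230? ✗ → no.
Result: epsilon.

epsilon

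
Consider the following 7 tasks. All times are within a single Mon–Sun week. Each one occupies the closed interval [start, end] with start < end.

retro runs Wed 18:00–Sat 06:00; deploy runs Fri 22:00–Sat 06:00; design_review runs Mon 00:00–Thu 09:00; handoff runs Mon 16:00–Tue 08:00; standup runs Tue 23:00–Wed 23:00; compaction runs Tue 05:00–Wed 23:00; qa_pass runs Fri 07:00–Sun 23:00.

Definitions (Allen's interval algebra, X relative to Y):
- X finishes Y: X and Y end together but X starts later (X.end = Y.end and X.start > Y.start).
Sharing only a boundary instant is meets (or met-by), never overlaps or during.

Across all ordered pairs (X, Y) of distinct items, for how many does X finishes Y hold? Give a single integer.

2

Checking all 42 ordered pairs for relation 'finishes'; matching pairs in alphabetical order:
(deploy, retro): deploy finishes retro ✓
(standup, compaction): standup finishes compaction ✓
Count: 2.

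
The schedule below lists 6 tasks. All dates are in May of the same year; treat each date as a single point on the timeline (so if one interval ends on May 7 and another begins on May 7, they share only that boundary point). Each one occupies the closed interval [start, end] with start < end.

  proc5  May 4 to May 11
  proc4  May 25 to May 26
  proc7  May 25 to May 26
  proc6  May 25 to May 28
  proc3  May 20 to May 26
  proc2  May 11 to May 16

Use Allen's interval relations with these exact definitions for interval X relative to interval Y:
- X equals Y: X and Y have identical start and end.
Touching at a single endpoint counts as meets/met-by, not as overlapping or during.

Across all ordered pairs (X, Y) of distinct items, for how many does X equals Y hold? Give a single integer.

2

Checking all 30 ordered pairs for relation 'equals'; matching pairs in alphabetical order:
(proc4, proc7): proc4 equals proc7 ✓
(proc7, proc4): proc7 equals proc4 ✓
Count: 2.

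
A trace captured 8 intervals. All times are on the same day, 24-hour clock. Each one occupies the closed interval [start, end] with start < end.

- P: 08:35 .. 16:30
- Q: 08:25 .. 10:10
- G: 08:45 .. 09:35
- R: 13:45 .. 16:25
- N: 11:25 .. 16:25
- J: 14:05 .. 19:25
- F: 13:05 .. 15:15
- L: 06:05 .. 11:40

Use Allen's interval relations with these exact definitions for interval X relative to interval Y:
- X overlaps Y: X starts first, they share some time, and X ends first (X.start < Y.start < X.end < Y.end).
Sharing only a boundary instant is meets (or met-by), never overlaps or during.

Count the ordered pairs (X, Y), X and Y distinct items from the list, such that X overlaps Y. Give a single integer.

Checking all 56 ordered pairs for relation 'overlaps'; matching pairs in alphabetical order:
(F, J): F overlaps J ✓
(F, R): F overlaps R ✓
(L, N): L overlaps N ✓
(L, P): L overlaps P ✓
(N, J): N overlaps J ✓
(P, J): P overlaps J ✓
(Q, P): Q overlaps P ✓
(R, J): R overlaps J ✓
Count: 8.

8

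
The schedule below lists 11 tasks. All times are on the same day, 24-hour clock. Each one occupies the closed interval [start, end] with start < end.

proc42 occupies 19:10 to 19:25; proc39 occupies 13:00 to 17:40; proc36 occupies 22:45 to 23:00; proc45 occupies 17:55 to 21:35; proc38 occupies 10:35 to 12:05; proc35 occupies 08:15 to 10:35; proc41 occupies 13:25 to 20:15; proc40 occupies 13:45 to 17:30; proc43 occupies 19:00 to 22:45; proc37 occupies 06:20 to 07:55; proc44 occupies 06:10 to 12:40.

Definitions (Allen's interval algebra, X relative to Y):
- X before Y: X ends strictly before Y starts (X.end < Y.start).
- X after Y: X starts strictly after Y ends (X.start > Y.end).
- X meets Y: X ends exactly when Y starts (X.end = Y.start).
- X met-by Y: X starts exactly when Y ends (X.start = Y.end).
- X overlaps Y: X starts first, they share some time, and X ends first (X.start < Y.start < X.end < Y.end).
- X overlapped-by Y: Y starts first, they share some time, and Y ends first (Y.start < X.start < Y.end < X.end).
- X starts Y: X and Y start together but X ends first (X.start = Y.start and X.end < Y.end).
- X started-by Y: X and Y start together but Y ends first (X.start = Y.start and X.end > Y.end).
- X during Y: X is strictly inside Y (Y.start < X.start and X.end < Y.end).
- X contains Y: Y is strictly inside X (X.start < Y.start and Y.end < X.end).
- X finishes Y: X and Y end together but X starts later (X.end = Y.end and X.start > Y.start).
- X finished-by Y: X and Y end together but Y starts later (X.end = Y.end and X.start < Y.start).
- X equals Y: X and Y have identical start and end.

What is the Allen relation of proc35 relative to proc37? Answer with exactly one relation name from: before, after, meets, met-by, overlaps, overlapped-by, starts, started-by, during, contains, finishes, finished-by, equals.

proc35 = [08:15, 10:35]; proc37 = [06:20, 07:55].
Compare endpoints: proc35.start > proc37.start, proc35.start > proc37.end, proc35.end > proc37.start, proc35.end > proc37.end.
That pattern is 'after'.

after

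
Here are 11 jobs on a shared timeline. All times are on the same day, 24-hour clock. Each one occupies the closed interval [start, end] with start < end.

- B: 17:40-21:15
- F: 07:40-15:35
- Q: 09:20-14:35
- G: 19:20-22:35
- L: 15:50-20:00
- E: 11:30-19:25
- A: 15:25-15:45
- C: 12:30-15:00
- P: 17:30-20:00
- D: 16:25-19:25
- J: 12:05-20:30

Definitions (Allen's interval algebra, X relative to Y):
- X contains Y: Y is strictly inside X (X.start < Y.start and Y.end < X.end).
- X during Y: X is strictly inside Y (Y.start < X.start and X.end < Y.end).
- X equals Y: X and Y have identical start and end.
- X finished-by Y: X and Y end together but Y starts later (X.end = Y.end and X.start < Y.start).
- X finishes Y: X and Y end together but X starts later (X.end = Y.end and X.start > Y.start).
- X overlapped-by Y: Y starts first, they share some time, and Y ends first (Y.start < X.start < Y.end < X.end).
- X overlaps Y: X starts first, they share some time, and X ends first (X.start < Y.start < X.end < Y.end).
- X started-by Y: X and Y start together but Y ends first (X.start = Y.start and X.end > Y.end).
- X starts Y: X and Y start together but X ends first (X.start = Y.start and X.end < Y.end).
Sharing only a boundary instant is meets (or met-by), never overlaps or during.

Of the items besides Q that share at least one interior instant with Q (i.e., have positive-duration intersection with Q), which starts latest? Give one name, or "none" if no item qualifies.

Target Q = [09:20, 14:35].
A [15:25, 15:45] → after → excluded.
B [17:40, 21:15] → after → excluded.
C [12:30, 15:00] → overlapped-by → candidate.
D [16:25, 19:25] → after → excluded.
E [11:30, 19:25] → overlapped-by → candidate.
F [07:40, 15:35] → contains → candidate.
G [19:20, 22:35] → after → excluded.
J [12:05, 20:30] → overlapped-by → candidate.
L [15:50, 20:00] → after → excluded.
P [17:30, 20:00] → after → excluded.
Among candidates, latest start is 12:30 → C.

C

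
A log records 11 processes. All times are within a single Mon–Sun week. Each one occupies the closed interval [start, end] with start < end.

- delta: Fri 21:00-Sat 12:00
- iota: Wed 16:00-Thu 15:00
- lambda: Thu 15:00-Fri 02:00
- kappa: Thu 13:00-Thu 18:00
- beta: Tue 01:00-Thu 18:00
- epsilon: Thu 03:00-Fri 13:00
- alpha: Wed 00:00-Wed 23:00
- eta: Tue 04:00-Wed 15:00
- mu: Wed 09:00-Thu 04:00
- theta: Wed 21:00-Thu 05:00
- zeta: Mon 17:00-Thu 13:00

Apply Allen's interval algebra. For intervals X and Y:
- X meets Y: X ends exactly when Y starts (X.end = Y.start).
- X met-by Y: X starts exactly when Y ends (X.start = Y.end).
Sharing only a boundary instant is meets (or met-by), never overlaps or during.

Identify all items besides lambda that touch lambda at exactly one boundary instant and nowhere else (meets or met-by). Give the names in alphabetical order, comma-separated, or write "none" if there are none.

iota

Target lambda = [Thu 15:00, Fri 02:00].
alpha [Wed 00:00, Wed 23:00] → before → no.
beta [Tue 01:00, Thu 18:00] → overlaps → no.
delta [Fri 21:00, Sat 12:00] → after → no.
epsilon [Thu 03:00, Fri 13:00] → contains → no.
eta [Tue 04:00, Wed 15:00] → before → no.
iota [Wed 16:00, Thu 15:00] → meets → yes.
kappa [Thu 13:00, Thu 18:00] → overlaps → no.
mu [Wed 09:00, Thu 04:00] → before → no.
theta [Wed 21:00, Thu 05:00] → before → no.
zeta [Mon 17:00, Thu 13:00] → before → no.
Result: iota.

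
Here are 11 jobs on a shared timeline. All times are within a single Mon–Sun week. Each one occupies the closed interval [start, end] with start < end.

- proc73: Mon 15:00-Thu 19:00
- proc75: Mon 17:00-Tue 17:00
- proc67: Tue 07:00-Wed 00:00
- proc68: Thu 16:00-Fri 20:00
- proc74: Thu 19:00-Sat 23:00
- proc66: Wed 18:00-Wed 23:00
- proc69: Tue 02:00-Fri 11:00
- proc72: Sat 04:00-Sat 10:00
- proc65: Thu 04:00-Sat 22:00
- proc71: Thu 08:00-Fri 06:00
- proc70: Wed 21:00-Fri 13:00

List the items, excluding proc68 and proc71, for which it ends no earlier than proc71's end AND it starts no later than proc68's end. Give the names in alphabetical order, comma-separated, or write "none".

proc65, proc69, proc70, proc74

Conditions: its end is no earlier than proc71's end (X.end >= Fri 06:00) AND its start is no later than proc68's end (X.start <= Fri 20:00).
proc65: end Sat 22:00 >= Fri 06:00? ✓; start Thu 04:00 <= Fri 20:00? ✓ → yes.
proc66: end Wed 23:00 >= Fri 06:00? ✗; start Wed 18:00 <= Fri 20:00? ✓ → no.
proc67: end Wed 00:00 >= Fri 06:00? ✗; start Tue 07:00 <= Fri 20:00? ✓ → no.
proc69: end Fri 11:00 >= Fri 06:00? ✓; start Tue 02:00 <= Fri 20:00? ✓ → yes.
proc70: end Fri 13:00 >= Fri 06:00? ✓; start Wed 21:00 <= Fri 20:00? ✓ → yes.
proc72: end Sat 10:00 >= Fri 06:00? ✓; start Sat 04:00 <= Fri 20:00? ✗ → no.
proc73: end Thu 19:00 >= Fri 06:00? ✗; start Mon 15:00 <= Fri 20:00? ✓ → no.
proc74: end Sat 23:00 >= Fri 06:00? ✓; start Thu 19:00 <= Fri 20:00? ✓ → yes.
proc75: end Tue 17:00 >= Fri 06:00? ✗; start Mon 17:00 <= Fri 20:00? ✓ → no.
Result: proc65, proc69, proc70, proc74.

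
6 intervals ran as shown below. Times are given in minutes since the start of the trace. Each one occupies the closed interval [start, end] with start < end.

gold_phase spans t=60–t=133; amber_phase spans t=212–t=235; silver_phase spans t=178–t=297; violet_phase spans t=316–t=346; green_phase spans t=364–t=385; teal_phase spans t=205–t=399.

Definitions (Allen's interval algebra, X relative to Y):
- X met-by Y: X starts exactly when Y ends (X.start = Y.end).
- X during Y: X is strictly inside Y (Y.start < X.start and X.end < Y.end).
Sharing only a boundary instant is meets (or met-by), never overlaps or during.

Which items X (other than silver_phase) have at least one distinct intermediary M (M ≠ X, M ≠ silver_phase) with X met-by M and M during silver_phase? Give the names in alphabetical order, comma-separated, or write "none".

Target silver_phase = [t=178, t=297].
Intermediaries M with M during silver_phase: amber_phase.
Via amber_phase — items with X met-by amber_phase: none.
Union: none.

none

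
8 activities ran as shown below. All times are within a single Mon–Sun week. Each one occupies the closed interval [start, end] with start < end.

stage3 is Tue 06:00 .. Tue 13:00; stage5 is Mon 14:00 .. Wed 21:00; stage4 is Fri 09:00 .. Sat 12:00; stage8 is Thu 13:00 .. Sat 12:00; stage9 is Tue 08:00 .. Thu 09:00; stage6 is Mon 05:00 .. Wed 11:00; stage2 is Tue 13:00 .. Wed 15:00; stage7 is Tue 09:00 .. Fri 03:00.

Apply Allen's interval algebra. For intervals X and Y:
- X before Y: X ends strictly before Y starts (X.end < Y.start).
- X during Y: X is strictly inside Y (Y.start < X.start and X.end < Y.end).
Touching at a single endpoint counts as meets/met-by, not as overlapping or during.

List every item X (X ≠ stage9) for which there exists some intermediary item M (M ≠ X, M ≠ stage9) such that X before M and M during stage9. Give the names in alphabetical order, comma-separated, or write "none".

Target stage9 = [Tue 08:00, Thu 09:00].
Intermediaries M with M during stage9: stage2.
Via stage2 — items with X before stage2: none.
Union: none.

none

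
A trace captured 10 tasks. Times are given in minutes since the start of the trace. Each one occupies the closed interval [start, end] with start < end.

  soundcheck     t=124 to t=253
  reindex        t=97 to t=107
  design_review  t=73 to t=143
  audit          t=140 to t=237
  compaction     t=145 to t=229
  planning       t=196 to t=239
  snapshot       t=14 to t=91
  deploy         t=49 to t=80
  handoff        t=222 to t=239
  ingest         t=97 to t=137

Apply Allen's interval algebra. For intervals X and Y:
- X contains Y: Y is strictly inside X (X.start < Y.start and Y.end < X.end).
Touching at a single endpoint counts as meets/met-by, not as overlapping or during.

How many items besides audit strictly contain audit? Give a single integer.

1

Target audit = [t=140, t=237].
compaction [t=145, t=229] → during → no.
deploy [t=49, t=80] → before → no.
design_review [t=73, t=143] → overlaps → no.
handoff [t=222, t=239] → overlapped-by → no.
ingest [t=97, t=137] → before → no.
planning [t=196, t=239] → overlapped-by → no.
reindex [t=97, t=107] → before → no.
snapshot [t=14, t=91] → before → no.
soundcheck [t=124, t=253] → contains → counts.
Total: 1.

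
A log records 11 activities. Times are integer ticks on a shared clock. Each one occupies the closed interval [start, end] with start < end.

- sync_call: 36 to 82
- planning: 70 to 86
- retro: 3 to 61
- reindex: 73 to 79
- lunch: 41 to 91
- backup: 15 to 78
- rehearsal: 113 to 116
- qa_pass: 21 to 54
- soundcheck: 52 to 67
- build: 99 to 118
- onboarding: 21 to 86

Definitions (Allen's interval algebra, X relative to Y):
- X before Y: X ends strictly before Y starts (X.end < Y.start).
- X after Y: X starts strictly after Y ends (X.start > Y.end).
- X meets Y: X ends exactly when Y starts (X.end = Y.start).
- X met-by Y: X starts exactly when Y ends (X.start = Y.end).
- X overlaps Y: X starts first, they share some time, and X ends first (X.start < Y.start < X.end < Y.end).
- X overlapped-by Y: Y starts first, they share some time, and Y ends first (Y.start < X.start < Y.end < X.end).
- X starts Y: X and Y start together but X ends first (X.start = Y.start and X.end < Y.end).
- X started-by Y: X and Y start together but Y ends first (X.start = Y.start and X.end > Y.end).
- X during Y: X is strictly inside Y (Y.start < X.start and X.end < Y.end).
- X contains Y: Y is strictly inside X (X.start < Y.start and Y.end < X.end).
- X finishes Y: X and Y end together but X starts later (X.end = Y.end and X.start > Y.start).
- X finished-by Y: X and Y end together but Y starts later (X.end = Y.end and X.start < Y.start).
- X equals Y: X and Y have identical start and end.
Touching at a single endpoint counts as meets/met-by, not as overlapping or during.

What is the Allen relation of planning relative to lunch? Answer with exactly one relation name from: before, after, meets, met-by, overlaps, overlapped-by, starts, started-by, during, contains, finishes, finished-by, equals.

planning = [70, 86]; lunch = [41, 91].
Compare endpoints: planning.start > lunch.start, planning.start < lunch.end, planning.end > lunch.start, planning.end < lunch.end.
That pattern is 'during'.

during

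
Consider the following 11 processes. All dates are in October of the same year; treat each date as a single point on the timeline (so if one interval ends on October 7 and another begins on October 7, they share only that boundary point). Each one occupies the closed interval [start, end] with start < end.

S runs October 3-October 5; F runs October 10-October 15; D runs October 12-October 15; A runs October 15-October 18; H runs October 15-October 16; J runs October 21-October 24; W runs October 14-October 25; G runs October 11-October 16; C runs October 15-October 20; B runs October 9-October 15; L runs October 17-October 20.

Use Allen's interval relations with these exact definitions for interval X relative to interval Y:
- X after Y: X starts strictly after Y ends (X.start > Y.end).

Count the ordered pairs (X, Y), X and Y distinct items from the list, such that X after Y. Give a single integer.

Checking all 110 ordered pairs for relation 'after'; matching pairs in alphabetical order:
(A, S): A after S ✓
(B, S): B after S ✓
(C, S): C after S ✓
(D, S): D after S ✓
(F, S): F after S ✓
(G, S): G after S ✓
(H, S): H after S ✓
(J, A): J after A ✓
(J, B): J after B ✓
(J, C): J after C ✓
(J, D): J after D ✓
(J, F): J after F ✓
(J, G): J after G ✓
(J, H): J after H ✓
(J, L): J after L ✓
(J, S): J after S ✓
(L, B): L after B ✓
(L, D): L after D ✓
(L, F): L after F ✓
(L, G): L after G ✓
(L, H): L after H ✓
(L, S): L after S ✓
(W, S): W after S ✓
Count: 23.

23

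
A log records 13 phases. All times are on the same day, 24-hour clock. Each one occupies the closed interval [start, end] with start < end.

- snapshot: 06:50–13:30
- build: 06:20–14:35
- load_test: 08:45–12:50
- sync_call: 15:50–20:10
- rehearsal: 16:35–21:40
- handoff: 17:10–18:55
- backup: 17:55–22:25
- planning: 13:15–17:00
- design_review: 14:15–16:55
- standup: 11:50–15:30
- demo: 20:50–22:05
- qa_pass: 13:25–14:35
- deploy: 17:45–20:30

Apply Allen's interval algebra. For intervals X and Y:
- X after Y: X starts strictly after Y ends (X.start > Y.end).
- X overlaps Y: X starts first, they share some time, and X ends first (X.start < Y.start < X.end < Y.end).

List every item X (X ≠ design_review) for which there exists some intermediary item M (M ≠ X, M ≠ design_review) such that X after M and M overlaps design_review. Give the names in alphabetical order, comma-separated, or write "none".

Target design_review = [14:15, 16:55].
Intermediaries M with M overlaps design_review: build, qa_pass, standup.
Via build — items with X after build: backup, demo, deploy, handoff, rehearsal, sync_call.
Via qa_pass — items with X after qa_pass: backup, demo, deploy, handoff, rehearsal, sync_call.
Via standup — items with X after standup: backup, demo, deploy, handoff, rehearsal, sync_call.
Union: backup, demo, deploy, handoff, rehearsal, sync_call.

backup, demo, deploy, handoff, rehearsal, sync_call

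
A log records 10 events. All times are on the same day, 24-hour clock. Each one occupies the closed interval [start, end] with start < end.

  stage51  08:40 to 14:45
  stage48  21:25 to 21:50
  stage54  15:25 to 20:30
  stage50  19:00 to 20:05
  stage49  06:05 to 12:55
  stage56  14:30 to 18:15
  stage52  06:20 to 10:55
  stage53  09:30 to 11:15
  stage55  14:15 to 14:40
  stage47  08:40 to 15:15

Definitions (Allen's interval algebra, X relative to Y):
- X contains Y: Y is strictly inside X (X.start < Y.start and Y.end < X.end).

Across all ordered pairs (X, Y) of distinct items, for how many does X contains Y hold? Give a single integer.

Checking all 90 ordered pairs for relation 'contains'; matching pairs in alphabetical order:
(stage47, stage53): stage47 contains stage53 ✓
(stage47, stage55): stage47 contains stage55 ✓
(stage49, stage52): stage49 contains stage52 ✓
(stage49, stage53): stage49 contains stage53 ✓
(stage51, stage53): stage51 contains stage53 ✓
(stage51, stage55): stage51 contains stage55 ✓
(stage54, stage50): stage54 contains stage50 ✓
Count: 7.

7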